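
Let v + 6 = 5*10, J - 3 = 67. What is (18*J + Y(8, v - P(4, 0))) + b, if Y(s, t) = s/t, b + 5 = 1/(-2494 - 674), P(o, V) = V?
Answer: 3976415/3168 ≈ 1255.2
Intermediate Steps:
J = 70 (J = 3 + 67 = 70)
v = 44 (v = -6 + 5*10 = -6 + 50 = 44)
b = -15841/3168 (b = -5 + 1/(-2494 - 674) = -5 + 1/(-3168) = -5 - 1/3168 = -15841/3168 ≈ -5.0003)
(18*J + Y(8, v - P(4, 0))) + b = (18*70 + 8/(44 - 1*0)) - 15841/3168 = (1260 + 8/(44 + 0)) - 15841/3168 = (1260 + 8/44) - 15841/3168 = (1260 + 8*(1/44)) - 15841/3168 = (1260 + 2/11) - 15841/3168 = 13862/11 - 15841/3168 = 3976415/3168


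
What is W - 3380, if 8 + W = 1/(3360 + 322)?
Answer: -12474615/3682 ≈ -3388.0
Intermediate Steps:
W = -29455/3682 (W = -8 + 1/(3360 + 322) = -8 + 1/3682 = -29455/3682 ≈ -7.9997)
W - 3380 = -29455/3682 - 3380 = -12474615/3682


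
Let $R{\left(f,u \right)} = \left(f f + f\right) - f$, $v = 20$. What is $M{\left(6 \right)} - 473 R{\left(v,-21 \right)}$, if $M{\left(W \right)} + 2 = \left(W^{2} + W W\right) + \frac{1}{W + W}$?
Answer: $- \frac{2269559}{12} \approx -1.8913 \cdot 10^{5}$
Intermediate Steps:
$R{\left(f,u \right)} = f^{2}$ ($R{\left(f,u \right)} = \left(f^{2} + f\right) - f = \left(f + f^{2}\right) - f = f^{2}$)
$M{\left(W \right)} = -2 + \frac{1}{2 W} + 2 W^{2}$ ($M{\left(W \right)} = -2 + \left(\left(W^{2} + W W\right) + \frac{1}{W + W}\right) = -2 + \left(\left(W^{2} + W^{2}\right) + \frac{1}{2 W}\right) = -2 + \left(2 W^{2} + \frac{1}{2 W}\right) = -2 + \left(\frac{1}{2 W} + 2 W^{2}\right) = -2 + \frac{1}{2 W} + 2 W^{2}$)
$M{\left(6 \right)} - 473 R{\left(v,-21 \right)} = \left(-2 + \frac{1}{2 \cdot 6} + 2 \cdot 6^{2}\right) - 473 \cdot 20^{2} = \left(-2 + \frac{1}{2} \cdot \frac{1}{6} + 2 \cdot 36\right) - 189200 = \left(-2 + \frac{1}{12} + 72\right) - 189200 = \frac{841}{12} - 189200 = - \frac{2269559}{12}$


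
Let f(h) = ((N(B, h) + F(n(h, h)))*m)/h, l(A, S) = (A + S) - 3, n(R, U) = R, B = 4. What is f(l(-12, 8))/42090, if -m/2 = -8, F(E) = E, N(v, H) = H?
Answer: 16/21045 ≈ 0.00076028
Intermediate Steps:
m = 16 (m = -2*(-8) = 16)
l(A, S) = -3 + A + S
f(h) = 32 (f(h) = ((h + h)*16)/h = ((2*h)*16)/h = (32*h)/h = 32)
f(l(-12, 8))/42090 = 32/42090 = 32*(1/42090) = 16/21045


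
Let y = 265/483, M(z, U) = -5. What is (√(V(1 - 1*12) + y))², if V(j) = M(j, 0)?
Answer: -2150/483 ≈ -4.4513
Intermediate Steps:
V(j) = -5
y = 265/483 (y = 265*(1/483) = 265/483 ≈ 0.54865)
(√(V(1 - 1*12) + y))² = (√(-5 + 265/483))² = (√(-2150/483))² = (5*I*√41538/483)² = -2150/483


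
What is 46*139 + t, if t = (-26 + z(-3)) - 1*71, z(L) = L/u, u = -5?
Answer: 31488/5 ≈ 6297.6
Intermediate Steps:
z(L) = -L/5 (z(L) = L/(-5) = L*(-⅕) = -L/5)
t = -482/5 (t = (-26 - ⅕*(-3)) - 1*71 = (-26 + ⅗) - 71 = -127/5 - 71 = -482/5 ≈ -96.400)
46*139 + t = 46*139 - 482/5 = 6394 - 482/5 = 31488/5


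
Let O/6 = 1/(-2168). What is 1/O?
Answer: -1084/3 ≈ -361.33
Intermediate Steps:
O = -3/1084 (O = 6/(-2168) = 6*(-1/2168) = -3/1084 ≈ -0.0027675)
1/O = 1/(-3/1084) = -1084/3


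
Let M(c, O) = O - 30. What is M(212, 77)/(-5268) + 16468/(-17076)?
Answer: -2432111/2498788 ≈ -0.97332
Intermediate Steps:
M(c, O) = -30 + O
M(212, 77)/(-5268) + 16468/(-17076) = (-30 + 77)/(-5268) + 16468/(-17076) = 47*(-1/5268) + 16468*(-1/17076) = -47/5268 - 4117/4269 = -2432111/2498788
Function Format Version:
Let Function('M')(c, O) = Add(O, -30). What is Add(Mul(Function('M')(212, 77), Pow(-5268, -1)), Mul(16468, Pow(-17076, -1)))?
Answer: Rational(-2432111, 2498788) ≈ -0.97332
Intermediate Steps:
Function('M')(c, O) = Add(-30, O)
Add(Mul(Function('M')(212, 77), Pow(-5268, -1)), Mul(16468, Pow(-17076, -1))) = Add(Mul(Add(-30, 77), Pow(-5268, -1)), Mul(16468, Pow(-17076, -1))) = Add(Mul(47, Rational(-1, 5268)), Mul(16468, Rational(-1, 17076))) = Add(Rational(-47, 5268), Rational(-4117, 4269)) = Rational(-2432111, 2498788)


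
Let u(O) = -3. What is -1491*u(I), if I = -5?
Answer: 4473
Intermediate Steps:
-1491*u(I) = -1491*(-3) = 4473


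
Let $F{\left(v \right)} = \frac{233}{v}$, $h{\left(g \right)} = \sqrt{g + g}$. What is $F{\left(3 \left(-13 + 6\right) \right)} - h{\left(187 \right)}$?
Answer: $- \frac{233}{21} - \sqrt{374} \approx -30.434$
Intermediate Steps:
$h{\left(g \right)} = \sqrt{2} \sqrt{g}$ ($h{\left(g \right)} = \sqrt{2 g} = \sqrt{2} \sqrt{g}$)
$F{\left(3 \left(-13 + 6\right) \right)} - h{\left(187 \right)} = \frac{233}{3 \left(-13 + 6\right)} - \sqrt{2} \sqrt{187} = \frac{233}{3 \left(-7\right)} - \sqrt{374} = \frac{233}{-21} - \sqrt{374} = 233 \left(- \frac{1}{21}\right) - \sqrt{374} = - \frac{233}{21} - \sqrt{374}$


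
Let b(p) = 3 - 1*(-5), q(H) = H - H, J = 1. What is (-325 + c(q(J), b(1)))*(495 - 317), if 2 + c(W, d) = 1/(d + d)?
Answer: -465559/8 ≈ -58195.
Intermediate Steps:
q(H) = 0
b(p) = 8 (b(p) = 3 + 5 = 8)
c(W, d) = -2 + 1/(2*d) (c(W, d) = -2 + 1/(d + d) = -2 + 1/(2*d))
(-325 + c(q(J), b(1)))*(495 - 317) = (-325 + (-2 + (½)/8))*(495 - 317) = (-325 + (-2 + (½)*(⅛)))*178 = (-325 + (-2 + 1/16))*178 = (-325 - 31/16)*178 = -5231/16*178 = -465559/8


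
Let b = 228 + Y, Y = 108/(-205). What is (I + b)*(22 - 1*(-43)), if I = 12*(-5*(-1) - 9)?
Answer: 478296/41 ≈ 11666.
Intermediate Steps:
Y = -108/205 (Y = 108*(-1/205) = -108/205 ≈ -0.52683)
I = -48 (I = 12*(5 - 9) = 12*(-4) = -48)
b = 46632/205 (b = 228 - 108/205 = 46632/205 ≈ 227.47)
(I + b)*(22 - 1*(-43)) = (-48 + 46632/205)*(22 - 1*(-43)) = 36792*(22 + 43)/205 = (36792/205)*65 = 478296/41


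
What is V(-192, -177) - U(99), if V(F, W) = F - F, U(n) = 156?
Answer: -156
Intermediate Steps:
V(F, W) = 0
V(-192, -177) - U(99) = 0 - 1*156 = 0 - 156 = -156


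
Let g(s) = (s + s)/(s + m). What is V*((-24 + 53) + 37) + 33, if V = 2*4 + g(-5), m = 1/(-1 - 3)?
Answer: 4807/7 ≈ 686.71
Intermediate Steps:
m = -¼ (m = 1/(-4) = -¼ ≈ -0.25000)
g(s) = 2*s/(-¼ + s) (g(s) = (s + s)/(s - ¼) = (2*s)/(-¼ + s) = 2*s/(-¼ + s))
V = 208/21 (V = 2*4 + 8*(-5)/(-1 + 4*(-5)) = 8 + 8*(-5)/(-1 - 20) = 8 + 8*(-5)/(-21) = 8 + 8*(-5)*(-1/21) = 8 + 40/21 = 208/21 ≈ 9.9048)
V*((-24 + 53) + 37) + 33 = 208*((-24 + 53) + 37)/21 + 33 = 208*(29 + 37)/21 + 33 = (208/21)*66 + 33 = 4576/7 + 33 = 4807/7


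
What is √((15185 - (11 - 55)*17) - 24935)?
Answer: I*√9002 ≈ 94.879*I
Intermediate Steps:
√((15185 - (11 - 55)*17) - 24935) = √((15185 - (-44)*17) - 24935) = √((15185 - 1*(-748)) - 24935) = √((15185 + 748) - 24935) = √(15933 - 24935) = √(-9002) = I*√9002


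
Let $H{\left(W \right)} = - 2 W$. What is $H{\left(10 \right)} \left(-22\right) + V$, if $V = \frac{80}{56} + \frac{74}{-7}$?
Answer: $\frac{3016}{7} \approx 430.86$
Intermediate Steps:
$V = - \frac{64}{7}$ ($V = 80 \cdot \frac{1}{56} + 74 \left(- \frac{1}{7}\right) = \frac{10}{7} - \frac{74}{7} = - \frac{64}{7} \approx -9.1429$)
$H{\left(10 \right)} \left(-22\right) + V = \left(-2\right) 10 \left(-22\right) - \frac{64}{7} = \left(-20\right) \left(-22\right) - \frac{64}{7} = 440 - \frac{64}{7} = \frac{3016}{7}$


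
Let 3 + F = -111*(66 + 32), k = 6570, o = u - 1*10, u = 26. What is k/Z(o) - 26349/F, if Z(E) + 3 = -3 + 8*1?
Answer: 11923478/3627 ≈ 3287.4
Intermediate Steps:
o = 16 (o = 26 - 1*10 = 26 - 10 = 16)
F = -10881 (F = -3 - 111*(66 + 32) = -3 - 111*98 = -3 - 10878 = -10881)
Z(E) = 2 (Z(E) = -3 + (-3 + 8*1) = -3 + (-3 + 8) = -3 + 5 = 2)
k/Z(o) - 26349/F = 6570/2 - 26349/(-10881) = 6570*(½) - 26349*(-1/10881) = 3285 + 8783/3627 = 11923478/3627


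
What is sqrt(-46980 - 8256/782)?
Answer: 2*I*sqrt(1795990857)/391 ≈ 216.77*I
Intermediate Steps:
sqrt(-46980 - 8256/782) = sqrt(-46980 - 8256*1/782) = sqrt(-46980 - 4128/391) = sqrt(-18373308/391) = 2*I*sqrt(1795990857)/391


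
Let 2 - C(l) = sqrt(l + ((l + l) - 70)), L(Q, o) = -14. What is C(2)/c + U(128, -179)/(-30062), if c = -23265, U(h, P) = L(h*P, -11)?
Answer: 132793/349696215 + 8*I/23265 ≈ 0.00037974 + 0.00034386*I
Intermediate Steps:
U(h, P) = -14
C(l) = 2 - sqrt(-70 + 3*l) (C(l) = 2 - sqrt(l + ((l + l) - 70)) = 2 - sqrt(l + (2*l - 70)) = 2 - sqrt(l + (-70 + 2*l)) = 2 - sqrt(-70 + 3*l))
C(2)/c + U(128, -179)/(-30062) = (2 - sqrt(-70 + 3*2))/(-23265) - 14/(-30062) = (2 - sqrt(-70 + 6))*(-1/23265) - 14*(-1/30062) = (2 - sqrt(-64))*(-1/23265) + 7/15031 = (2 - 8*I)*(-1/23265) + 7/15031 = (-2/23265 + 8*I/23265) + 7/15031 = 132793/349696215 + 8*I/23265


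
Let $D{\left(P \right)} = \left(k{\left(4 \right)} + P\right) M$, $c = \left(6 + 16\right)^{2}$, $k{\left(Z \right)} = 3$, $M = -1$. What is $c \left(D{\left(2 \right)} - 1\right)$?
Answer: $-2904$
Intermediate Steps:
$c = 484$ ($c = 22^{2} = 484$)
$D{\left(P \right)} = -3 - P$ ($D{\left(P \right)} = \left(3 + P\right) \left(-1\right) = -3 - P$)
$c \left(D{\left(2 \right)} - 1\right) = 484 \left(\left(-3 - 2\right) - 1\right) = 484 \left(-5 - 1\right) = 484 \left(-6\right) = -2904$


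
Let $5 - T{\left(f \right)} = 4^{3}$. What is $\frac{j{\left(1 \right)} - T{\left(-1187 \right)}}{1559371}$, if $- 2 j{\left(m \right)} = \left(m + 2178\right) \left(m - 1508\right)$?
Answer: $\frac{3283871}{3118742} \approx 1.0529$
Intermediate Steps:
$T{\left(f \right)} = -59$ ($T{\left(f \right)} = 5 - 4^{3} = 5 - 64 = -59$)
$j{\left(m \right)} = - \frac{\left(-1508 + m\right) \left(2178 + m\right)}{2}$ ($j{\left(m \right)} = - \frac{\left(m + 2178\right) \left(m - 1508\right)}{2} = - \frac{\left(2178 + m\right) \left(-1508 + m\right)}{2} = - \frac{\left(-1508 + m\right) \left(2178 + m\right)}{2}$)
$\frac{j{\left(1 \right)} - T{\left(-1187 \right)}}{1559371} = \frac{\left(1642212 - 335 - \frac{1^{2}}{2}\right) - -59}{1559371} = \left(\left(1642212 - 335 - \frac{1}{2}\right) + 59\right) \frac{1}{1559371} = \left(\frac{3283753}{2} + 59\right) \frac{1}{1559371} = \frac{3283871}{2} \cdot \frac{1}{1559371} = \frac{3283871}{3118742}$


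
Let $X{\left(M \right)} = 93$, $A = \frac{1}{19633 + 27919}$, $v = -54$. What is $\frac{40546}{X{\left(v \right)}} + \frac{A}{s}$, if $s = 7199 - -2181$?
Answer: $\frac{18085047017053}{41481511680} \approx 435.98$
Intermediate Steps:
$A = \frac{1}{47552} \approx 2.103 \cdot 10^{-5}$
$s = 9380$ ($s = 7199 + 2181 = 9380$)
$\frac{40546}{X{\left(v \right)}} + \frac{A}{s} = \frac{40546}{93} + \frac{1}{47552 \cdot 9380} = 40546 \cdot \frac{1}{93} + \frac{1}{47552} \cdot \frac{1}{9380} = \frac{40546}{93} + \frac{1}{446037760} = \frac{18085047017053}{41481511680}$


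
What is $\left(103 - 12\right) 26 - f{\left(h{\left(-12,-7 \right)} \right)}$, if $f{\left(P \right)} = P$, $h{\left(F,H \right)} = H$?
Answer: $2373$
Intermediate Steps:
$\left(103 - 12\right) 26 - f{\left(h{\left(-12,-7 \right)} \right)} = \left(103 - 12\right) 26 - -7 = 91 \cdot 26 + 7 = 2366 + 7 = 2373$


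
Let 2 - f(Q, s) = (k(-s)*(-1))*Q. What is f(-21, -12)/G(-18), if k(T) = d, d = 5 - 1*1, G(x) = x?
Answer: 41/9 ≈ 4.5556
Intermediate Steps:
d = 4 (d = 5 - 1 = 4)
k(T) = 4
f(Q, s) = 2 + 4*Q (f(Q, s) = 2 - 4*(-1)*Q = 2 - (-4)*Q = 2 + 4*Q)
f(-21, -12)/G(-18) = (2 + 4*(-21))/(-18) = (2 - 84)*(-1/18) = -82*(-1/18) = 41/9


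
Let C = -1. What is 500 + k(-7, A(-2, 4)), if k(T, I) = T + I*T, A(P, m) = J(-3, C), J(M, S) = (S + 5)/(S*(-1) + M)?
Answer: 507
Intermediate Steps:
J(M, S) = (5 + S)/(M - S) (J(M, S) = (5 + S)/(-S + M) = (5 + S)/(M - S))
A(P, m) = -2 (A(P, m) = (5 - 1)/(-3 - 1*(-1)) = 4/(-3 + 1) = 4/(-2) = -½*4 = -2)
500 + k(-7, A(-2, 4)) = 500 - 7*(1 - 2) = 500 - 7*(-1) = 500 + 7 = 507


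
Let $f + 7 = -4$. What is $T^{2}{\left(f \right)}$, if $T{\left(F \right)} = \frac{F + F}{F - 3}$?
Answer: $\frac{121}{49} \approx 2.4694$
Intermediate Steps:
$f = -11$ ($f = -7 - 4 = -11$)
$T{\left(F \right)} = \frac{2 F}{-3 + F}$
$T^{2}{\left(f \right)} = \left(2 \left(-11\right) \frac{1}{-3 - 11}\right)^{2} = \left(2 \left(-11\right) \frac{1}{-14}\right)^{2} = \left(2 \left(-11\right) \left(- \frac{1}{14}\right)\right)^{2} = \left(\frac{11}{7}\right)^{2} = \frac{121}{49}$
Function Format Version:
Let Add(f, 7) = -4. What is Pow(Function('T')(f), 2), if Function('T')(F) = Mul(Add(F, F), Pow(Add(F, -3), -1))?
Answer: Rational(121, 49) ≈ 2.4694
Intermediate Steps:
f = -11 (f = Add(-7, -4) = -11)
Function('T')(F) = Mul(2, F, Pow(Add(-3, F), -1)) (Function('T')(F) = Mul(Mul(2, F), Pow(Add(-3, F), -1)) = Mul(2, F, Pow(Add(-3, F), -1)))
Pow(Function('T')(f), 2) = Pow(Mul(2, -11, Pow(Add(-3, -11), -1)), 2) = Pow(Mul(2, -11, Pow(-14, -1)), 2) = Pow(Mul(2, -11, Rational(-1, 14)), 2) = Pow(Rational(11, 7), 2) = Rational(121, 49)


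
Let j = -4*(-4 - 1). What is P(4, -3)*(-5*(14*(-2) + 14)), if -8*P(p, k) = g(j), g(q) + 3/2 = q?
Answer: -1295/8 ≈ -161.88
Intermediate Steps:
j = 20 (j = -4*(-5) = 20)
g(q) = -3/2 + q
P(p, k) = -37/16 (P(p, k) = -(-3/2 + 20)/8 = -⅛*37/2 = -37/16)
P(4, -3)*(-5*(14*(-2) + 14)) = -(-185)*(14*(-2) + 14)/16 = -(-185)*(-28 + 14)/16 = -(-185)*(-14)/16 = -37/16*70 = -1295/8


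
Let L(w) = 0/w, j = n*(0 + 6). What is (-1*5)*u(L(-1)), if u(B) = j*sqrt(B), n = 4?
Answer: 0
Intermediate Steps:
j = 24 (j = 4*(0 + 6) = 4*6 = 24)
L(w) = 0
u(B) = 24*sqrt(B)
(-1*5)*u(L(-1)) = (-1*5)*(24*sqrt(0)) = -120*0 = -5*0 = 0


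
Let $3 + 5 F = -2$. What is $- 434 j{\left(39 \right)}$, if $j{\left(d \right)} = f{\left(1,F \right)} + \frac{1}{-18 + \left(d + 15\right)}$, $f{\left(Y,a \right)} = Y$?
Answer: $- \frac{8029}{18} \approx -446.06$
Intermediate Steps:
$F = -1$ ($F = - \frac{3}{5} + \frac{1}{5} \left(-2\right) = - \frac{3}{5} - \frac{2}{5} = -1$)
$j{\left(d \right)} = 1 + \frac{1}{-3 + d}$ ($j{\left(d \right)} = 1 + \frac{1}{-18 + \left(d + 15\right)} = 1 + \frac{1}{-18 + \left(15 + d\right)} = 1 + \frac{1}{-3 + d}$)
$- 434 j{\left(39 \right)} = - 434 \frac{-2 + 39}{-3 + 39} = - 434 \cdot \frac{1}{36} \cdot 37 = \left(-434\right) \frac{37}{36} = - \frac{8029}{18}$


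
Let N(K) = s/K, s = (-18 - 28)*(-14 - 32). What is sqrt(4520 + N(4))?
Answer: 3*sqrt(561) ≈ 71.056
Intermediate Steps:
s = 2116 (s = -46*(-46) = 2116)
N(K) = 2116/K
sqrt(4520 + N(4)) = sqrt(4520 + 2116/4) = sqrt(4520 + 2116*(1/4)) = sqrt(4520 + 529) = sqrt(5049) = 3*sqrt(561)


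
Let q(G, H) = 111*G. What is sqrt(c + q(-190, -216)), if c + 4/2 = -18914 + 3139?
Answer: I*sqrt(36867) ≈ 192.01*I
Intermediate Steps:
c = -15777 (c = -2 + (-18914 + 3139) = -2 - 15775 = -15777)
sqrt(c + q(-190, -216)) = sqrt(-15777 + 111*(-190)) = sqrt(-15777 - 21090) = sqrt(-36867) = I*sqrt(36867)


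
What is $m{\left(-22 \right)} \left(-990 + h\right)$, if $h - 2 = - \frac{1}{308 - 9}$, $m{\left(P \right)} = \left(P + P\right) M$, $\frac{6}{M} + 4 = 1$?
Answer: $- \frac{25996344}{299} \approx -86944.0$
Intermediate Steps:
$M = -2$ ($M = \frac{6}{-4 + 1} = \frac{6}{-3} = 6 \left(- \frac{1}{3}\right) = -2$)
$m{\left(P \right)} = - 4 P$ ($m{\left(P \right)} = \left(P + P\right) \left(-2\right) = 2 P \left(-2\right) = - 4 P$)
$h = \frac{597}{299}$ ($h = 2 - \frac{1}{308 - 9} = 2 - \frac{1}{299} = \frac{597}{299} \approx 1.9967$)
$m{\left(-22 \right)} \left(-990 + h\right) = \left(-4\right) \left(-22\right) \left(-990 + \frac{597}{299}\right) = 88 \left(- \frac{295413}{299}\right) = - \frac{25996344}{299}$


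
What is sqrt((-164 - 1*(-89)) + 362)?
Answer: sqrt(287) ≈ 16.941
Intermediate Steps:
sqrt((-164 - 1*(-89)) + 362) = sqrt((-164 + 89) + 362) = sqrt(-75 + 362) = sqrt(287)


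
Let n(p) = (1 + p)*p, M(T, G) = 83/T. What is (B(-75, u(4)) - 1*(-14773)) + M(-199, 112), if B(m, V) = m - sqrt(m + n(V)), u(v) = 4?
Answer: 2924819/199 - I*sqrt(55) ≈ 14698.0 - 7.4162*I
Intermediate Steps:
n(p) = p*(1 + p)
B(m, V) = m - sqrt(m + V*(1 + V))
(B(-75, u(4)) - 1*(-14773)) + M(-199, 112) = ((-75 - sqrt(-75 + 4*(1 + 4))) - 1*(-14773)) + 83/(-199) = ((-75 - sqrt(-75 + 4*5)) + 14773) + 83*(-1/199) = ((-75 - sqrt(-75 + 20)) + 14773) - 83/199 = ((-75 - sqrt(-55)) + 14773) - 83/199 = ((-75 - I*sqrt(55)) + 14773) - 83/199 = (14698 - I*sqrt(55)) - 83/199 = 2924819/199 - I*sqrt(55)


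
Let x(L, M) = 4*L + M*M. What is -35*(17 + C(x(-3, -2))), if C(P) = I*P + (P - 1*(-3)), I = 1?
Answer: -140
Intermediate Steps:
x(L, M) = M**2 + 4*L (x(L, M) = 4*L + M**2 = M**2 + 4*L)
C(P) = 3 + 2*P (C(P) = 1*P + (P - 1*(-3)) = P + (P + 3) = P + (3 + P) = 3 + 2*P)
-35*(17 + C(x(-3, -2))) = -35*(17 + (3 + 2*((-2)**2 + 4*(-3)))) = -35*(17 + (3 + 2*(4 - 12))) = -35*(17 + (3 + 2*(-8))) = -35*(17 + (3 - 16)) = -35*(17 - 13) = -35*4 = -140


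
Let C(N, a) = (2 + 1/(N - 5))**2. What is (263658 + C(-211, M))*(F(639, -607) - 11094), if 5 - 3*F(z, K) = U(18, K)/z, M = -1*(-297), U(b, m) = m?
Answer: -65392456168819241/22359888 ≈ -2.9245e+9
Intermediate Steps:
M = 297
F(z, K) = 5/3 - K/(3*z)
C(N, a) = (2 + 1/(-5 + N))**2
(263658 + C(-211, M))*(F(639, -607) - 11094) = (263658 + (-9 + 2*(-211))**2/(-5 - 211)**2)*((1/3)*(-1*(-607) + 5*639)/639 - 11094) = (263658 + (-9 - 422)**2/(-216)**2)*((1/3)*(1/639)*(607 + 3195) - 11094) = (263658 + (-431)**2*(1/46656))*((1/3)*(1/639)*3802 - 11094) = (263658 + 185761*(1/46656))*(3802/1917 - 11094) = (263658 + 185761/46656)*(-21263396/1917) = (12301413409/46656)*(-21263396/1917) = -65392456168819241/22359888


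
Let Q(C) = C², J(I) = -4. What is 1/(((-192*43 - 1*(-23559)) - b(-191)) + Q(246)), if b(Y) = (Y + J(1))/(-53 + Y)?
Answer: 244/18499641 ≈ 1.3189e-5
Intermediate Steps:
b(Y) = (-4 + Y)/(-53 + Y) (b(Y) = (Y - 4)/(-53 + Y) = (-4 + Y)/(-53 + Y))
1/(((-192*43 - 1*(-23559)) - b(-191)) + Q(246)) = 1/(((-192*43 - 1*(-23559)) - (-4 - 191)/(-53 - 191)) + 246²) = 1/(((-8256 + 23559) - (-195)/(-244)) + 60516) = 1/((15303 - (-1)*(-195)/244) + 60516) = 1/((15303 - 1*195/244) + 60516) = 1/((15303 - 195/244) + 60516) = 1/(3733737/244 + 60516) = 1/(18499641/244) = 244/18499641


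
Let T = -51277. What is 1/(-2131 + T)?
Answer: -1/53408 ≈ -1.8724e-5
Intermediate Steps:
1/(-2131 + T) = 1/(-2131 - 51277) = 1/(-53408) = -1/53408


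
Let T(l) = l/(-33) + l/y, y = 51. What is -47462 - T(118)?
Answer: -8875158/187 ≈ -47461.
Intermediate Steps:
T(l) = -2*l/187 (T(l) = l/(-33) + l/51 = l*(-1/33) + l*(1/51) = -l/33 + l/51 = -2*l/187)
-47462 - T(118) = -47462 - (-2)*118/187 = -47462 - 1*(-236/187) = -47462 + 236/187 = -8875158/187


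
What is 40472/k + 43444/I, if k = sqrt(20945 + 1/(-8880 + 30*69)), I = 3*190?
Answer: 21722/285 + 40472*sqrt(971347407690)/142635449 ≈ 355.87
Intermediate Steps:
I = 570
k = sqrt(971347407690)/6810 (k = sqrt(20945 + 1/(-8880 + 2070)) = sqrt(20945 + 1/(-6810)) = sqrt(20945 - 1/6810) = sqrt(142635449/6810) = sqrt(971347407690)/6810 ≈ 144.72)
40472/k + 43444/I = 40472/((sqrt(971347407690)/6810)) + 43444/570 = 40472*(sqrt(971347407690)/142635449) + 43444*(1/570) = 40472*sqrt(971347407690)/142635449 + 21722/285 = 21722/285 + 40472*sqrt(971347407690)/142635449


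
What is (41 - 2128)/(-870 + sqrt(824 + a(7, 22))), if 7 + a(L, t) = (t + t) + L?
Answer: 907845/378016 + 2087*sqrt(217)/378016 ≈ 2.4829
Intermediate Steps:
a(L, t) = -7 + L + 2*t (a(L, t) = -7 + ((t + t) + L) = -7 + (2*t + L) = -7 + (L + 2*t) = -7 + L + 2*t)
(41 - 2128)/(-870 + sqrt(824 + a(7, 22))) = (41 - 2128)/(-870 + sqrt(824 + (-7 + 7 + 2*22))) = -2087/(-870 + sqrt(824 + (-7 + 7 + 44))) = -2087/(-870 + sqrt(824 + 44)) = -2087/(-870 + sqrt(868)) = -2087/(-870 + 2*sqrt(217))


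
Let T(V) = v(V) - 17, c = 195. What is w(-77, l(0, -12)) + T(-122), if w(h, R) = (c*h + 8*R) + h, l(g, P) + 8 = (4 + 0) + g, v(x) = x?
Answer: -15263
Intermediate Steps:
l(g, P) = -4 + g (l(g, P) = -8 + ((4 + 0) + g) = -8 + (4 + g) = -4 + g)
T(V) = -17 + V (T(V) = V - 17 = -17 + V)
w(h, R) = 8*R + 196*h (w(h, R) = (195*h + 8*R) + h = (8*R + 195*h) + h = 8*R + 196*h)
w(-77, l(0, -12)) + T(-122) = (8*(-4 + 0) + 196*(-77)) + (-17 - 122) = (8*(-4) - 15092) - 139 = (-32 - 15092) - 139 = -15124 - 139 = -15263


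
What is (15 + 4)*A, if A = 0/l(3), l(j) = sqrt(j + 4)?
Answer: 0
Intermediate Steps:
l(j) = sqrt(4 + j)
A = 0 (A = 0/(sqrt(4 + 3)) = 0/(sqrt(7)) = 0*(sqrt(7)/7) = 0)
(15 + 4)*A = (15 + 4)*0 = 19*0 = 0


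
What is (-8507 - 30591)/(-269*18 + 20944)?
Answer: -19549/8051 ≈ -2.4281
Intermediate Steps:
(-8507 - 30591)/(-269*18 + 20944) = -39098/(-4842 + 20944) = -39098/16102 = -39098*1/16102 = -19549/8051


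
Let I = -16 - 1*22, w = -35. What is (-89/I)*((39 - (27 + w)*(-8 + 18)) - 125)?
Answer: -267/19 ≈ -14.053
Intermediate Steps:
I = -38 (I = -16 - 22 = -38)
(-89/I)*((39 - (27 + w)*(-8 + 18)) - 125) = (-89/(-38))*((39 - (27 - 35)*(-8 + 18)) - 125) = (-89*(-1/38))*((39 - (-8)*10) - 125) = 89*((39 - 1*(-80)) - 125)/38 = 89*((39 + 80) - 125)/38 = 89*(119 - 125)/38 = (89/38)*(-6) = -267/19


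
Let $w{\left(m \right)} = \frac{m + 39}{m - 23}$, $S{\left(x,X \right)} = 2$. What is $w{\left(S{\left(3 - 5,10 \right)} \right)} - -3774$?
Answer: $\frac{79213}{21} \approx 3772.0$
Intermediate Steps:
$w{\left(m \right)} = \frac{39 + m}{-23 + m}$
$w{\left(S{\left(3 - 5,10 \right)} \right)} - -3774 = \frac{39 + 2}{-23 + 2} - -3774 = \frac{1}{-21} \cdot 41 + 3774 = \left(- \frac{1}{21}\right) 41 + 3774 = - \frac{41}{21} + 3774 = \frac{79213}{21}$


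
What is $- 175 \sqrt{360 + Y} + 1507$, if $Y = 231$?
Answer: $1507 - 175 \sqrt{591} \approx -2747.3$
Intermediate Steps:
$- 175 \sqrt{360 + Y} + 1507 = - 175 \sqrt{360 + 231} + 1507 = - 175 \sqrt{591} + 1507 = 1507 - 175 \sqrt{591}$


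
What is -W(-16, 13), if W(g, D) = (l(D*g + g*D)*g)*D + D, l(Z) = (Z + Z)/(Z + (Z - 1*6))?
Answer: 81081/419 ≈ 193.51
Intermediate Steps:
l(Z) = 2*Z/(-6 + 2*Z) (l(Z) = (2*Z)/(Z + (Z - 6)) = (2*Z)/(Z + (-6 + Z)) = (2*Z)/(-6 + 2*Z) = 2*Z/(-6 + 2*Z))
W(g, D) = D + 2*D²*g²/(-3 + 2*D*g) (W(g, D) = (((D*g + g*D)/(-3 + (D*g + g*D)))*g)*D + D = (((D*g + D*g)/(-3 + (D*g + D*g)))*g)*D + D = (((2*D*g)/(-3 + 2*D*g))*g)*D + D = ((2*D*g/(-3 + 2*D*g))*g)*D + D = (2*D*g²/(-3 + 2*D*g))*D + D = 2*D²*g²/(-3 + 2*D*g) + D = D + 2*D²*g²/(-3 + 2*D*g))
-W(-16, 13) = -13*(-3 + 2*13*(-16) + 2*13*(-16)²)/(-3 + 2*13*(-16)) = -13*(-3 - 416 + 2*13*256)/(-3 - 416) = -13*(-3 - 416 + 6656)/(-419) = -13*(-1)*6237/419 = -1*(-81081/419) = 81081/419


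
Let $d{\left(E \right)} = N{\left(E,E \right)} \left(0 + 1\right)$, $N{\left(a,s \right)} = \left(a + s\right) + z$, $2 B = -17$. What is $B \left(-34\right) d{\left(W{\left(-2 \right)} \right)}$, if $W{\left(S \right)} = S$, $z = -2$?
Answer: $-1734$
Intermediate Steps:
$B = - \frac{17}{2}$ ($B = \frac{1}{2} \left(-17\right) = - \frac{17}{2} \approx -8.5$)
$N{\left(a,s \right)} = -2 + a + s$ ($N{\left(a,s \right)} = \left(a + s\right) - 2 = -2 + a + s$)
$d{\left(E \right)} = -2 + 2 E$ ($d{\left(E \right)} = \left(-2 + E + E\right) \left(0 + 1\right) = \left(-2 + 2 E\right) 1 = -2 + 2 E$)
$B \left(-34\right) d{\left(W{\left(-2 \right)} \right)} = \left(- \frac{17}{2}\right) \left(-34\right) \left(-2 + 2 \left(-2\right)\right) = 289 \left(-2 - 4\right) = 289 \left(-6\right) = -1734$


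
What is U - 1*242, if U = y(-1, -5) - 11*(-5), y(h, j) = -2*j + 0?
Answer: -177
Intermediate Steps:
y(h, j) = -2*j
U = 65 (U = -2*(-5) - 11*(-5) = 10 + 55 = 65)
U - 1*242 = 65 - 1*242 = 65 - 242 = -177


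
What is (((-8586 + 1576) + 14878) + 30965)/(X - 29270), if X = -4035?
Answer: -38833/33305 ≈ -1.1660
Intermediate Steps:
(((-8586 + 1576) + 14878) + 30965)/(X - 29270) = (((-8586 + 1576) + 14878) + 30965)/(-4035 - 29270) = ((-7010 + 14878) + 30965)/(-33305) = (7868 + 30965)*(-1/33305) = 38833*(-1/33305) = -38833/33305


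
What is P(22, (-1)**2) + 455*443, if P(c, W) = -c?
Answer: 201543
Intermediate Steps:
P(22, (-1)**2) + 455*443 = -1*22 + 455*443 = -22 + 201565 = 201543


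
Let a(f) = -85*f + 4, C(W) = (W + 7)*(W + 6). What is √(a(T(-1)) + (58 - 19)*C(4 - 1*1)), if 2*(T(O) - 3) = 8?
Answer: √2919 ≈ 54.028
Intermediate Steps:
T(O) = 7 (T(O) = 3 + (½)*8 = 3 + 4 = 7)
C(W) = (6 + W)*(7 + W) (C(W) = (7 + W)*(6 + W) = (6 + W)*(7 + W))
a(f) = 4 - 85*f
√(a(T(-1)) + (58 - 19)*C(4 - 1*1)) = √((4 - 85*7) + (58 - 19)*(42 + (4 - 1*1)² + 13*(4 - 1*1))) = √((4 - 595) + 39*(42 + (4 - 1)² + 13*(4 - 1))) = √(-591 + 39*(42 + 3² + 13*3)) = √(-591 + 39*(42 + 9 + 39)) = √(-591 + 39*90) = √(-591 + 3510) = √2919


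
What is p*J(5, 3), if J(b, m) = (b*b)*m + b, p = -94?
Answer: -7520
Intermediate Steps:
J(b, m) = b + m*b² (J(b, m) = b²*m + b = m*b² + b = b + m*b²)
p*J(5, 3) = -470*(1 + 5*3) = -470*(1 + 15) = -470*16 = -94*80 = -7520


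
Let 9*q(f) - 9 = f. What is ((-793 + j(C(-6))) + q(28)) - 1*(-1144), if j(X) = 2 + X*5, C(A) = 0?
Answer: 3214/9 ≈ 357.11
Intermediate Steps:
q(f) = 1 + f/9
j(X) = 2 + 5*X
((-793 + j(C(-6))) + q(28)) - 1*(-1144) = ((-793 + (2 + 5*0)) + (1 + (1/9)*28)) - 1*(-1144) = ((-793 + (2 + 0)) + (1 + 28/9)) + 1144 = ((-793 + 2) + 37/9) + 1144 = (-791 + 37/9) + 1144 = -7082/9 + 1144 = 3214/9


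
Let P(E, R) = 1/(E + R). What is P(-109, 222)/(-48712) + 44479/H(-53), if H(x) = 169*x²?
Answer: 244832223703/2613080856776 ≈ 0.093695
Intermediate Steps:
P(-109, 222)/(-48712) + 44479/H(-53) = 1/((-109 + 222)*(-48712)) + 44479/((169*(-53)²)) = -1/48712/113 + 44479/((169*2809)) = (1/113)*(-1/48712) + 44479/474721 = -1/5504456 + 44479*(1/474721) = -1/5504456 + 44479/474721 = 244832223703/2613080856776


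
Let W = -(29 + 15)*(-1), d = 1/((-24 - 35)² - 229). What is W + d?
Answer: 143089/3252 ≈ 44.000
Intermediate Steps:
d = 1/3252 (d = 1/((-59)² - 229) = 1/(3481 - 229) = 1/3252 ≈ 0.00030750)
W = 44 (W = -44*(-1) = -1*(-44) = 44)
W + d = 44 + 1/3252 = 143089/3252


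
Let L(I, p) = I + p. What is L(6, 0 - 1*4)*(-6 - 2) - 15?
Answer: -31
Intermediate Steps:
L(6, 0 - 1*4)*(-6 - 2) - 15 = (6 + (0 - 1*4))*(-6 - 2) - 15 = (6 + (0 - 4))*(-8) - 15 = (6 - 4)*(-8) - 15 = 2*(-8) - 15 = -16 - 15 = -31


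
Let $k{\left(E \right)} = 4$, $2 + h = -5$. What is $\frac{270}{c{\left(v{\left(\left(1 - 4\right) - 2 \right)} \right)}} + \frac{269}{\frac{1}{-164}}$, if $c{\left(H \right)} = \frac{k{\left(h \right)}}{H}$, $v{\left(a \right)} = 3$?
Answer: $- \frac{87827}{2} \approx -43914.0$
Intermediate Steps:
$h = -7$ ($h = -2 - 5 = -7$)
$c{\left(H \right)} = \frac{4}{H}$
$\frac{270}{c{\left(v{\left(\left(1 - 4\right) - 2 \right)} \right)}} + \frac{269}{\frac{1}{-164}} = \frac{270}{4 \cdot \frac{1}{3}} + \frac{269}{\frac{1}{-164}} = \frac{270}{4 \cdot \frac{1}{3}} + \frac{269}{- \frac{1}{164}} = \frac{270}{\frac{4}{3}} + 269 \left(-164\right) = 270 \cdot \frac{3}{4} - 44116 = \frac{405}{2} - 44116 = - \frac{87827}{2}$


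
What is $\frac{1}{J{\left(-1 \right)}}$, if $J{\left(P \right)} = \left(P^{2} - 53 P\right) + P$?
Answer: $\frac{1}{53} \approx 0.018868$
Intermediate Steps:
$J{\left(P \right)} = P^{2} - 52 P$
$\frac{1}{J{\left(-1 \right)}} = \frac{1}{\left(-1\right) \left(-52 - 1\right)} = \frac{1}{\left(-1\right) \left(-53\right)} = \frac{1}{53}$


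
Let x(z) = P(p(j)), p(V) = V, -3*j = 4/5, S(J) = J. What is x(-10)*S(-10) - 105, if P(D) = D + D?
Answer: -299/3 ≈ -99.667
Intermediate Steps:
j = -4/15 (j = -4/(3*5) = -1/3*4/5 = -4/15 ≈ -0.26667)
P(D) = 2*D
x(z) = -8/15 (x(z) = 2*(-4/15) = -8/15)
x(-10)*S(-10) - 105 = -8/15*(-10) - 105 = 16/3 - 105 = -299/3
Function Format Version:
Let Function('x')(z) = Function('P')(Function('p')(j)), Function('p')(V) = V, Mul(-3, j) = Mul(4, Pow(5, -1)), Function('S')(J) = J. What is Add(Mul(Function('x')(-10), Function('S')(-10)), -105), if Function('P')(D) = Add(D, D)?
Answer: Rational(-299, 3) ≈ -99.667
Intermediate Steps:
j = Rational(-4, 15) (j = Mul(Rational(-1, 3), Mul(4, Pow(5, -1))) = Mul(Rational(-1, 3), Mul(4, Rational(1, 5))) = Mul(Rational(-1, 3), Rational(4, 5)) = Rational(-4, 15) ≈ -0.26667)
Function('P')(D) = Mul(2, D)
Function('x')(z) = Rational(-8, 15) (Function('x')(z) = Mul(2, Rational(-4, 15)) = Rational(-8, 15))
Add(Mul(Function('x')(-10), Function('S')(-10)), -105) = Add(Mul(Rational(-8, 15), -10), -105) = Add(Rational(16, 3), -105) = Rational(-299, 3)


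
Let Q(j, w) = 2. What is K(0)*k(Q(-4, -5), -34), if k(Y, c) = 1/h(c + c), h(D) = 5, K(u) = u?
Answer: 0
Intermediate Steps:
k(Y, c) = 1/5
K(0)*k(Q(-4, -5), -34) = 0*(1/5) = 0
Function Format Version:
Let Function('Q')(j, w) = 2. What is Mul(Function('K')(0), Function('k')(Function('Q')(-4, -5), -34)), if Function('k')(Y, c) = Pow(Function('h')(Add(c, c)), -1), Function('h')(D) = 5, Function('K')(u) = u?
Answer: 0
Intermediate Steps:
Function('k')(Y, c) = Rational(1, 5) (Function('k')(Y, c) = Pow(5, -1) = Rational(1, 5))
Mul(Function('K')(0), Function('k')(Function('Q')(-4, -5), -34)) = Mul(0, Rational(1, 5)) = 0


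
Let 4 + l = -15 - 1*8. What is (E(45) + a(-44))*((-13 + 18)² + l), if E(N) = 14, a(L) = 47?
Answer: -122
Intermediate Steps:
l = -27 (l = -4 + (-15 - 1*8) = -4 + (-15 - 8) = -4 - 23 = -27)
(E(45) + a(-44))*((-13 + 18)² + l) = (14 + 47)*((-13 + 18)² - 27) = 61*(5² - 27) = 61*(25 - 27) = 61*(-2) = -122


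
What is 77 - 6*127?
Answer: -685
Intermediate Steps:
77 - 6*127 = 77 - 762 = -685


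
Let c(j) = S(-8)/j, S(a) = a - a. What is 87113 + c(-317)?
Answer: 87113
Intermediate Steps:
S(a) = 0
c(j) = 0 (c(j) = 0/j = 0)
87113 + c(-317) = 87113 + 0 = 87113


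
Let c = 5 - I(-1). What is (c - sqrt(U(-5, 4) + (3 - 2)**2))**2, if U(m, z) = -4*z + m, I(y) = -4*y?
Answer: (1 - 2*I*sqrt(5))**2 ≈ -19.0 - 8.9443*I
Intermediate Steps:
U(m, z) = m - 4*z
c = 1 (c = 5 - (-4)*(-1) = 5 - 1*4 = 5 - 4 = 1)
(c - sqrt(U(-5, 4) + (3 - 2)**2))**2 = (1 - sqrt((-5 - 4*4) + (3 - 2)**2))**2 = (1 - sqrt((-5 - 16) + 1**2))**2 = (1 - sqrt(-21 + 1))**2 = (1 - sqrt(-20))**2 = (1 - 2*I*sqrt(5))**2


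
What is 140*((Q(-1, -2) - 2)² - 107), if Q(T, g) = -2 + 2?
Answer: -14420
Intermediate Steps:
Q(T, g) = 0
140*((Q(-1, -2) - 2)² - 107) = 140*((0 - 2)² - 107) = 140*((-2)² - 107) = 140*(4 - 107) = 140*(-103) = -14420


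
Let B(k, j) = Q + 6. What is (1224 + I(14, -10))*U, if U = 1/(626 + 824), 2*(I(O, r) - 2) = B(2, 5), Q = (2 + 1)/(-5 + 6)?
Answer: 2461/2900 ≈ 0.84862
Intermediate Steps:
Q = 3 (Q = 3/1 = 3*1 = 3)
B(k, j) = 9 (B(k, j) = 3 + 6 = 9)
I(O, r) = 13/2 (I(O, r) = 2 + (½)*9 = 2 + 9/2 = 13/2)
U = 1/1450 ≈ 0.00068966
(1224 + I(14, -10))*U = (1224 + 13/2)*(1/1450) = (2461/2)*(1/1450) = 2461/2900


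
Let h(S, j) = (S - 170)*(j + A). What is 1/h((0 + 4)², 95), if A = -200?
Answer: 1/16170 ≈ 6.1843e-5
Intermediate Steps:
h(S, j) = (-200 + j)*(-170 + S) (h(S, j) = (S - 170)*(j - 200) = (-170 + S)*(-200 + j) = (-200 + j)*(-170 + S))
1/h((0 + 4)², 95) = 1/(34000 - 200*(0 + 4)² - 170*95 + (0 + 4)²*95) = 1/(34000 - 200*4² - 16150 + 4²*95) = 1/(34000 - 200*16 - 16150 + 16*95) = 1/(34000 - 3200 - 16150 + 1520) = 1/16170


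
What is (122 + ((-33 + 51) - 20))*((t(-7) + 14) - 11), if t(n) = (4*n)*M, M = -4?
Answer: 13800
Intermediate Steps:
t(n) = -16*n (t(n) = (4*n)*(-4) = -16*n)
(122 + ((-33 + 51) - 20))*((t(-7) + 14) - 11) = (122 + ((-33 + 51) - 20))*((-16*(-7) + 14) - 11) = (122 + (18 - 20))*((112 + 14) - 11) = (122 - 2)*(126 - 11) = 120*115 = 13800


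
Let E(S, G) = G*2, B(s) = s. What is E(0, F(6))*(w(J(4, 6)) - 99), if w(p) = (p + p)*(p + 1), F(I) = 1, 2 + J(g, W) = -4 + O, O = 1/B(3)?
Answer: -830/9 ≈ -92.222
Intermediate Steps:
O = 1/3 ≈ 0.33333
J(g, W) = -17/3 (J(g, W) = -2 + (-4 + 1/3) = -2 - 11/3 = -17/3)
E(S, G) = 2*G
w(p) = 2*p*(1 + p) (w(p) = (2*p)*(1 + p) = 2*p*(1 + p))
E(0, F(6))*(w(J(4, 6)) - 99) = (2*1)*(2*(-17/3)*(1 - 17/3) - 99) = 2*(2*(-17/3)*(-14/3) - 99) = 2*(476/9 - 99) = 2*(-415/9) = -830/9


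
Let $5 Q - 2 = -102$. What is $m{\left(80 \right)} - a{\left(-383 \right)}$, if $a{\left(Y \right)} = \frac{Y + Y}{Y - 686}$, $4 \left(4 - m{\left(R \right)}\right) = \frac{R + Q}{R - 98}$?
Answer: $\frac{26405}{6414} \approx 4.1168$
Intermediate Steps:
$Q = -20$ ($Q = \frac{2}{5} + \frac{1}{5} \left(-102\right) = \frac{2}{5} - \frac{102}{5} = -20$)
$m{\left(R \right)} = 4 - \frac{-20 + R}{4 \left(-98 + R\right)}$ ($m{\left(R \right)} = 4 - \frac{\left(R - 20\right) \frac{1}{R - 98}}{4} = 4 - \frac{\left(-20 + R\right) \frac{1}{-98 + R}}{4} = 4 - \frac{\frac{1}{-98 + R} \left(-20 + R\right)}{4} = 4 - \frac{-20 + R}{4 \left(-98 + R\right)}$)
$a{\left(Y \right)} = \frac{2 Y}{-686 + Y}$
$m{\left(80 \right)} - a{\left(-383 \right)} = \frac{3 \left(-516 + 5 \cdot 80\right)}{4 \left(-98 + 80\right)} - 2 \left(-383\right) \frac{1}{-686 - 383} = \frac{3 \left(-516 + 400\right)}{4 \left(-18\right)} - 2 \left(-383\right) \frac{1}{-1069} = \frac{3}{4} \left(- \frac{1}{18}\right) \left(-116\right) - 2 \left(-383\right) \left(- \frac{1}{1069}\right) = \frac{29}{6} - \frac{766}{1069} = \frac{26405}{6414}$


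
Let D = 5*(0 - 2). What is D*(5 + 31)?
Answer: -360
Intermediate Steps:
D = -10 (D = 5*(-2) = -10)
D*(5 + 31) = -10*(5 + 31) = -10*36 = -360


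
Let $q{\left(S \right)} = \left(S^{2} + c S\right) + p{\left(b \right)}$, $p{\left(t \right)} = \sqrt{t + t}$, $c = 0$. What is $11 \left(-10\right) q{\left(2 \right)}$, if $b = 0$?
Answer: $-440$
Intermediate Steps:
$p{\left(t \right)} = \sqrt{2} \sqrt{t}$ ($p{\left(t \right)} = \sqrt{2 t} = \sqrt{2} \sqrt{t}$)
$q{\left(S \right)} = S^{2}$ ($q{\left(S \right)} = \left(S^{2} + 0 S\right) + \sqrt{2} \sqrt{0} = \left(S^{2} + 0\right) + \sqrt{2} \cdot 0 = S^{2} + 0 = S^{2}$)
$11 \left(-10\right) q{\left(2 \right)} = 11 \left(-10\right) 2^{2} = \left(-110\right) 4 = -440$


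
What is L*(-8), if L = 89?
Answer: -712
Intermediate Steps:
L*(-8) = 89*(-8) = -712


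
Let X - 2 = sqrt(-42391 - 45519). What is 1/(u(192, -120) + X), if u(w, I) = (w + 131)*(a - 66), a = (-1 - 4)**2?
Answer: -13241/175411991 - I*sqrt(87910)/175411991 ≈ -7.5485e-5 - 1.6903e-6*I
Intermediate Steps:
a = 25 (a = (-5)**2 = 25)
u(w, I) = -5371 - 41*w (u(w, I) = (w + 131)*(25 - 66) = (131 + w)*(-41) = -5371 - 41*w)
X = 2 + I*sqrt(87910) (X = 2 + sqrt(-42391 - 45519) = 2 + sqrt(-87910) = 2 + I*sqrt(87910) ≈ 2.0 + 296.5*I)
1/(u(192, -120) + X) = 1/((-5371 - 41*192) + (2 + I*sqrt(87910))) = 1/((-5371 - 7872) + (2 + I*sqrt(87910))) = 1/(-13243 + (2 + I*sqrt(87910))) = 1/(-13241 + I*sqrt(87910))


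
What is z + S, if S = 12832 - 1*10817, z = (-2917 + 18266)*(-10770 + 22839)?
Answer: 185249096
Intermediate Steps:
z = 185247081 (z = 15349*12069 = 185247081)
S = 2015 (S = 12832 - 10817 = 2015)
z + S = 185247081 + 2015 = 185249096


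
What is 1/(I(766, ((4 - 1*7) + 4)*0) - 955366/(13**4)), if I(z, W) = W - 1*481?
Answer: -28561/14693207 ≈ -0.0019438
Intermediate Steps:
I(z, W) = -481 + W (I(z, W) = W - 481 = -481 + W)
1/(I(766, ((4 - 1*7) + 4)*0) - 955366/(13**4)) = 1/((-481 + ((4 - 1*7) + 4)*0) - 955366/(13**4)) = 1/((-481 + ((4 - 7) + 4)*0) - 955366/28561) = 1/((-481 + (-3 + 4)*0) - 955366*1/28561) = 1/((-481 + 1*0) - 955366/28561) = 1/((-481 + 0) - 955366/28561) = 1/(-481 - 955366/28561) = 1/(-14693207/28561) = -28561/14693207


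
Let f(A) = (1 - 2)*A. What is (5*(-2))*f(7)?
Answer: 70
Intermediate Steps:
f(A) = -A
(5*(-2))*f(7) = (5*(-2))*(-1*7) = -10*(-7) = 70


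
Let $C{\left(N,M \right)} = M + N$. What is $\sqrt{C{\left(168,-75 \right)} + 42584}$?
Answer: $\sqrt{42677} \approx 206.58$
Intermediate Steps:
$\sqrt{C{\left(168,-75 \right)} + 42584} = \sqrt{\left(-75 + 168\right) + 42584} = \sqrt{93 + 42584} = \sqrt{42677}$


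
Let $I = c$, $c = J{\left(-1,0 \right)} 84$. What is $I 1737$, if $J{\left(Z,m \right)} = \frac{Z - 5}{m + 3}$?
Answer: $-291816$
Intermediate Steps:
$J{\left(Z,m \right)} = \frac{-5 + Z}{3 + m}$
$c = -168$ ($c = \frac{-5 - 1}{3 + 0} \cdot 84 = \frac{1}{3} \left(-6\right) 84 = \left(-2\right) 84 = -168$)
$I = -168$
$I 1737 = \left(-168\right) 1737 = -291816$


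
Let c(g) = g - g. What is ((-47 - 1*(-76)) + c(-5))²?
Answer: 841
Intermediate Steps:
c(g) = 0
((-47 - 1*(-76)) + c(-5))² = ((-47 - 1*(-76)) + 0)² = ((-47 + 76) + 0)² = (29 + 0)² = 29² = 841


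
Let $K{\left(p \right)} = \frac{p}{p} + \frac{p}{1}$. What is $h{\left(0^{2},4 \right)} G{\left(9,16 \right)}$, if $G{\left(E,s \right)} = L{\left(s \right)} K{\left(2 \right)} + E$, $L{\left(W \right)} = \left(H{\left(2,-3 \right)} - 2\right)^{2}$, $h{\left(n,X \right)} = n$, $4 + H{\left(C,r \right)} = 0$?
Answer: $0$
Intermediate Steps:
$H{\left(C,r \right)} = -4$ ($H{\left(C,r \right)} = -4 + 0 = -4$)
$K{\left(p \right)} = 1 + p$ ($K{\left(p \right)} = 1 + p 1 = 1 + p$)
$L{\left(W \right)} = 36$ ($L{\left(W \right)} = \left(-4 - 2\right)^{2} = \left(-6\right)^{2} = 36$)
$G{\left(E,s \right)} = 108 + E$ ($G{\left(E,s \right)} = 36 \left(1 + 2\right) + E = 36 \cdot 3 + E = 108 + E$)
$h{\left(0^{2},4 \right)} G{\left(9,16 \right)} = 0^{2} \left(108 + 9\right) = 0 \cdot 117 = 0$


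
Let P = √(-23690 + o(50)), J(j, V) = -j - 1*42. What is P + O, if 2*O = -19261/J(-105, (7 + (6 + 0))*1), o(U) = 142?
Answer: -19261/126 + 58*I*√7 ≈ -152.86 + 153.45*I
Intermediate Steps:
J(j, V) = -42 - j (J(j, V) = -j - 42 = -42 - j)
O = -19261/126 (O = (-19261/(-42 - 1*(-105)))/2 = (-19261/(-42 + 105))/2 = (-19261/63)/2 = (-19261*1/63)/2 = (½)*(-19261/63) = -19261/126 ≈ -152.86)
P = 58*I*√7 (P = √(-23690 + 142) = √(-23548) = 58*I*√7 ≈ 153.45*I)
P + O = 58*I*√7 - 19261/126 = -19261/126 + 58*I*√7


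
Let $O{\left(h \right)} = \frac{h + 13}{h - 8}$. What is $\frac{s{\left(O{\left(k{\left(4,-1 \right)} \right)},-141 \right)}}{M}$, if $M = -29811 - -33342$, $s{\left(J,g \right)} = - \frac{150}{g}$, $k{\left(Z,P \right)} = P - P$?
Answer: $\frac{50}{165957} \approx 0.00030128$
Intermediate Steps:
$k{\left(Z,P \right)} = 0$
$O{\left(h \right)} = \frac{13 + h}{-8 + h}$
$M = 3531$ ($M = -29811 + 33342 = 3531$)
$\frac{s{\left(O{\left(k{\left(4,-1 \right)} \right)},-141 \right)}}{M} = \frac{\left(-150\right) \frac{1}{-141}}{3531} = \left(-150\right) \left(- \frac{1}{141}\right) \frac{1}{3531} = \frac{50}{47} \cdot \frac{1}{3531} = \frac{50}{165957}$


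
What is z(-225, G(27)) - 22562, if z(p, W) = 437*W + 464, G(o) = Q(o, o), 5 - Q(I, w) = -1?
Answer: -19476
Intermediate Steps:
Q(I, w) = 6 (Q(I, w) = 5 - 1*(-1) = 5 + 1 = 6)
G(o) = 6
z(p, W) = 464 + 437*W
z(-225, G(27)) - 22562 = (464 + 437*6) - 22562 = (464 + 2622) - 22562 = 3086 - 22562 = -19476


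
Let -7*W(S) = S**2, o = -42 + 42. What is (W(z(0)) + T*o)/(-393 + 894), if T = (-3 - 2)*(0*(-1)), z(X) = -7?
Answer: -7/501 ≈ -0.013972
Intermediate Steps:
o = 0
T = 0 (T = -5*0 = 0)
W(S) = -S**2/7
(W(z(0)) + T*o)/(-393 + 894) = (-1/7*(-7)**2 + 0*0)/(-393 + 894) = (-1/7*49 + 0)/501 = (-7 + 0)*(1/501) = -7*1/501 = -7/501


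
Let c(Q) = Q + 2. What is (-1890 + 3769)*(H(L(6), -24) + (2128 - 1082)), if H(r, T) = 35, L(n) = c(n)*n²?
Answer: 2031199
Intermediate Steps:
c(Q) = 2 + Q
L(n) = n²*(2 + n) (L(n) = (2 + n)*n² = n²*(2 + n))
(-1890 + 3769)*(H(L(6), -24) + (2128 - 1082)) = (-1890 + 3769)*(35 + (2128 - 1082)) = 1879*(35 + 1046) = 1879*1081 = 2031199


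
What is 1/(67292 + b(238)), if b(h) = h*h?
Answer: 1/123936 ≈ 8.0687e-6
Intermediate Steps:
b(h) = h**2
1/(67292 + b(238)) = 1/(67292 + 238**2) = 1/(67292 + 56644) = 1/123936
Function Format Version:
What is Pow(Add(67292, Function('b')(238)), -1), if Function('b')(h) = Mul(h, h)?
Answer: Rational(1, 123936) ≈ 8.0687e-6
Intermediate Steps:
Function('b')(h) = Pow(h, 2)
Pow(Add(67292, Function('b')(238)), -1) = Pow(Add(67292, Pow(238, 2)), -1) = Pow(Add(67292, 56644), -1) = Pow(123936, -1) = Rational(1, 123936)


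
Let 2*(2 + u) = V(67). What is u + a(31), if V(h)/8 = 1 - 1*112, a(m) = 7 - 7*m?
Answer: -656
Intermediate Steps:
V(h) = -888 (V(h) = 8*(1 - 1*112) = 8*(1 - 112) = 8*(-111) = -888)
u = -446 (u = -2 + (½)*(-888) = -2 - 444 = -446)
u + a(31) = -446 + (7 - 7*31) = -446 + (7 - 217) = -446 - 210 = -656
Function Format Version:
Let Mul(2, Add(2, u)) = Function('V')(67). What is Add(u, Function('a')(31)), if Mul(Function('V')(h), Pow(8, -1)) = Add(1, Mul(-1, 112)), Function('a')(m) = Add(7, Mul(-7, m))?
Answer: -656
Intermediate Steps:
Function('V')(h) = -888 (Function('V')(h) = Mul(8, Add(1, Mul(-1, 112))) = Mul(8, Add(1, -112)) = Mul(8, -111) = -888)
u = -446 (u = Add(-2, Mul(Rational(1, 2), -888)) = Add(-2, -444) = -446)
Add(u, Function('a')(31)) = Add(-446, Add(7, Mul(-7, 31))) = Add(-446, Add(7, -217)) = Add(-446, -210) = -656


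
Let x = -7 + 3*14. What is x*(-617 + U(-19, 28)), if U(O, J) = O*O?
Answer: -8960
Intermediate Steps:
U(O, J) = O²
x = 35 (x = -7 + 42 = 35)
x*(-617 + U(-19, 28)) = 35*(-617 + (-19)²) = 35*(-617 + 361) = 35*(-256) = -8960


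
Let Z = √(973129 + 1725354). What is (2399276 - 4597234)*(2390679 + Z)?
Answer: -5254612033482 - 2197958*√2698483 ≈ -5.2582e+12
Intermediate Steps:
Z = √2698483 ≈ 1642.7
(2399276 - 4597234)*(2390679 + Z) = (2399276 - 4597234)*(2390679 + √2698483) = -2197958*(2390679 + √2698483) = -5254612033482 - 2197958*√2698483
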